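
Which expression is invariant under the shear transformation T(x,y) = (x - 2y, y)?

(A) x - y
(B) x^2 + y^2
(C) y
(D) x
C

Under the shear T(x,y) = (x - 2y, y):
Substitute the transformed coordinates into each option and compare with the original:
(A) x - y  ->  (x - 2y) - (y) = x - 3y   [differs from x - y: not invariant]
(B) x^2 + y^2  ->  (x - 2y)^2 + (y)^2 = x^2 - 4xy + 5y^2   [differs from x^2 + y^2: not invariant]
(C) y  ->  (y) = y   [equals y: invariant]
(D) x  ->  (x - 2y) = x - 2y   [differs from x: not invariant]

Only option (C), y, is unchanged by the transformation.
A horizontal shear moves points parallel to the x-axis, so the y-coordinate (and any function of y alone) is unchanged.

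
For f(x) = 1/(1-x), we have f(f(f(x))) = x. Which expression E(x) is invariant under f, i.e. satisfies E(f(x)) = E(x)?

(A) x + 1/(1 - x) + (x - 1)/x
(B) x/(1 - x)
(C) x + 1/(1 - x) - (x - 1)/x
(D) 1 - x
A

Replace x by f(x) = 1/(1 - x) in each option and simplify. As a quick numerical cross-check, also compare E(4) with E(f(4)) = E(-1/3).

(A) x + 1/(1 - x) + (x - 1)/x  ->  (1/(1 - x)) + 1/(1 - (1/(1 - x))) + ((1/(1 - x)) - 1)/(1/(1 - x)), which simplifies back to x + 1/(1 - x) + (x - 1)/x; check: E(4) = 53/12, E(-1/3) = 53/12.   [invariant]
(B) x/(1 - x)  ->  (1/(1 - x))/(1 - (1/(1 - x))) = -1/x; check: E(4) = -4/3 but E(-1/3) = -1/4.   [not invariant]
(C) x + 1/(1 - x) - (x - 1)/x  ->  (1/(1 - x)) + 1/(1 - (1/(1 - x))) - ((1/(1 - x)) - 1)/(1/(1 - x)) = (x^2(1 - x) - x + (x - 1)^2)/(x(x - 1)); check: E(4) = 35/12 but E(-1/3) = -43/12.   [not invariant]
(D) 1 - x  ->  1 - (1/(1 - x)) = x/(x - 1); check: E(4) = -3 but E(-1/3) = 4/3.   [not invariant]

Only (A) is unchanged. Indeed f(f(x)) = 1/(1 - 1/(1-x)) = (1-x)/(-x) = (x-1)/x, so E(x) = x + f(x) + f(f(x)) is the sum over the whole 3-cycle; applying f just permutes the three terms cyclically (x -> f(x) -> f(f(x)) -> x), leaving the sum unchanged.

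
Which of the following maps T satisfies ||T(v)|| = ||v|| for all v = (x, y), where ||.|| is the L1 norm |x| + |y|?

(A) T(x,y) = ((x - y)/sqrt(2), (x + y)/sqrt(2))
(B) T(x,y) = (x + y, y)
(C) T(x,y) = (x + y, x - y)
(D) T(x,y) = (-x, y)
D

A transformation preserves a norm if ||T(v)|| = ||v|| for every v; a single vector where the norm changes rules an option out.

(A) T(x,y) = ((x - y)/sqrt(2), (x + y)/sqrt(2)): v = (1, 0) has norm |1| + |0| = 1, but T(v) = (sqrt(2)/2, sqrt(2)/2) has norm sqrt(2) -- not preserved.
(B) T(x,y) = (x + y, y): v = (0, 1) has norm |0| + |1| = 1, but T(v) = (1, 1) has norm 2 -- not preserved.
(C) T(x,y) = (x + y, x - y): v = (1, 0) has norm |1| + |0| = 1, but T(v) = (1, 1) has norm 2 -- not preserved.
(D) T(x,y) = (-x, y): preserves the norm -- it only permutes the coordinates and/or flips signs, which leaves |x| + |y| unchanged.

Therefore the answer is (D).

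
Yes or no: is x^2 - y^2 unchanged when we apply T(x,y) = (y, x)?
No

Substitute T(x,y) = (y, x) into the expression and compare with the original.

Original: x^2 - y^2
After applying T: (y)^2 - (x)^2 = -x^2 + y^2

This differs from the original x^2 - y^2 (difference: -2x^2 + 2y^2), so the expression is NOT invariant.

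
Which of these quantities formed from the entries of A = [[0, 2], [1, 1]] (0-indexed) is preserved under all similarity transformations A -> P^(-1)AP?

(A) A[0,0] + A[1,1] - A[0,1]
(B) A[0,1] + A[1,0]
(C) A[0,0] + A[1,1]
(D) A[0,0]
C

A[0,0] + A[1,1] is the trace of A. By the cyclic property of the trace, tr(P^(-1)AP) = tr(APP^(-1)) = tr(A), so it is the same for every matrix similar to A.

The other combinations are not similarity invariants. For example, take P = [[1, 1], [1, 2]] (det P = 1), so P^(-1) = [[2, -1], [-1, 1]] and
B = P^(-1)AP = [[2, 5], [0, -1]].
Evaluating each option on A and on B:
(A) A[0,0] + A[1,1] - A[0,1]: -1 for A, -4 for B -> changes
(B) A[0,1] + A[1,0]: 3 for A, 5 for B -> changes
(C) A[0,0] + A[1,1]: 1 for A, 1 for B -> unchanged
(D) A[0,0]: 0 for A, 2 for B -> changes

Only (C) A[0,0] + A[1,1] = 1 survives (and it does so for every P, not just this one), so it is the invariant.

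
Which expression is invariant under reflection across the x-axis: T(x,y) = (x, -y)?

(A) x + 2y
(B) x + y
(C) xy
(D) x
D

The map is reflection across the x-axis: T(x,y) = (x, -y).
Substitute the transformed coordinates into each option and compare with the original:
(A) x + 2y  ->  (x) + 2(-y) = x - 2y   [differs from x + 2y: not invariant]
(B) x + y  ->  (x) + (-y) = x - y   [differs from x + y: not invariant]
(C) xy  ->  (x)(-y) = -xy   [differs from xy: not invariant]
(D) x  ->  (x) = x   [equals x: invariant]

Only option (D), x, is unchanged by the transformation.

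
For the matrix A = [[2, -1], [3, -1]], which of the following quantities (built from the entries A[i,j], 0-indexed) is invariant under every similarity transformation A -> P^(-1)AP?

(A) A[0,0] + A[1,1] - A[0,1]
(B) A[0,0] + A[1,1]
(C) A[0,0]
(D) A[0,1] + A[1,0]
B

A[0,0] + A[1,1] is the trace of A. By the cyclic property of the trace, tr(P^(-1)AP) = tr(APP^(-1)) = tr(A), so it is the same for every matrix similar to A.

The other combinations are not similarity invariants. For example, take P = [[1, 2], [0, 1]] (det P = 1), so P^(-1) = [[1, -2], [0, 1]] and
B = P^(-1)AP = [[-4, -7], [3, 5]].
Evaluating each option on A and on B:
(A) A[0,0] + A[1,1] - A[0,1]: 2 for A, 8 for B -> changes
(B) A[0,0] + A[1,1]: 1 for A, 1 for B -> unchanged
(C) A[0,0]: 2 for A, -4 for B -> changes
(D) A[0,1] + A[1,0]: 2 for A, -4 for B -> changes

Only (B) A[0,0] + A[1,1] = 1 survives (and it does so for every P, not just this one), so it is the invariant.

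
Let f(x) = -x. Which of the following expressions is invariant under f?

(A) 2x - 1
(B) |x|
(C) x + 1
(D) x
B

For f(x) = -x:
Applying f replaces x by -x. Since |-x| = |x|, the absolute value is unchanged by f, whereas x -> -x, 2x - 1 -> -2x - 1 and x + 1 -> -x + 1 all change.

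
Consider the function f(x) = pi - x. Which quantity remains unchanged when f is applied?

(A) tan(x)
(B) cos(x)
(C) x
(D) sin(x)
D

For f(x) = pi - x:
sin(pi - x) = sin(x), so sine is invariant under this transformation.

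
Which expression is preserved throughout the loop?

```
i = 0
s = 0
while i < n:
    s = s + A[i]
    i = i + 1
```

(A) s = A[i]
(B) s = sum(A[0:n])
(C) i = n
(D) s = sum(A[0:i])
D

A loop invariant must hold before the first iteration and be re-established by every execution of the body.

(D) s = sum(A[0:i]): Initially i = 0 and s = 0 = sum of the empty slice A[0:0]. If s = sum(A[0:i]) holds at the top of an iteration, the body sets s to sum(A[0:i]) + A[i] = sum(A[0:i+1]) and then i to i+1, so s = sum(A[0:i]) holds again. At exit i = n, giving s = sum(A[0:n]).

The other options fail:
(A) s = A[i]: after the first iteration s = A[0] but i = 1, so s = A[i] compares s with the wrong element (and fails in general).
(B) s = sum(A[0:n]): false before the loop (s = 0, not the full sum) -- it only becomes true at exit.
(C) i = n: false initially (i = 0); it is the exit condition, not an invariant.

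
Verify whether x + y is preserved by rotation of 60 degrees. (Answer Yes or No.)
No

Applying rotation by 60 degrees: x' = x*cos(60 degrees) - y*sin(60 degrees) = x/2 - sqrt(3)y/2, y' = x*sin(60 degrees) + y*cos(60 degrees) = sqrt(3)x/2 + y/2

Substituting into x + y:
(x/2 - sqrt(3)y/2) + (sqrt(3)x/2 + y/2)
= x/2 + sqrt(3)x/2 - sqrt(3)y/2 + y/2

This differs from the original expression x + y, so it is NOT invariant.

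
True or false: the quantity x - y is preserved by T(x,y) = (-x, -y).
False

Substitute T(x,y) = (-x, -y) into the expression and compare with the original.

Original: x - y
After applying T: (-x) - (-y) = -x + y

This differs from the original x - y (difference: -2x + 2y), so the expression is NOT invariant.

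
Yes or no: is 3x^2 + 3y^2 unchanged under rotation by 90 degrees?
Yes

Applying rotation by 90 degrees: x' = x*cos(90 degrees) - y*sin(90 degrees) = -y, y' = x*sin(90 degrees) + y*cos(90 degrees) = x

Substituting into 3x^2 + 3y^2:
3(-y)^2 + 3(x)^2
= 3x^2 + 3y^2

This equals the original expression 3x^2 + 3y^2, so it IS invariant.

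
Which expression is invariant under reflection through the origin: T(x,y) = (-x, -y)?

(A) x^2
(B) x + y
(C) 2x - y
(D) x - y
A

The map is reflection through the origin: T(x,y) = (-x, -y).
Substitute the transformed coordinates into each option and compare with the original:
(A) x^2  ->  (-x)^2 = x^2   [equals x^2: invariant]
(B) x + y  ->  (-x) + (-y) = -x - y   [differs from x + y: not invariant]
(C) 2x - y  ->  2(-x) - (-y) = -2x + y   [differs from 2x - y: not invariant]
(D) x - y  ->  (-x) - (-y) = -x + y   [differs from x - y: not invariant]

Only option (A), x^2, is unchanged by the transformation.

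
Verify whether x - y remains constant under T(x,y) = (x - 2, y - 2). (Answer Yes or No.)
Yes

Substitute T(x,y) = (x - 2, y - 2) into the expression and compare with the original.

Original: x - y
After applying T: (x - 2) - (y - 2) = x - y

This is identical to the original x - y, so the expression is invariant.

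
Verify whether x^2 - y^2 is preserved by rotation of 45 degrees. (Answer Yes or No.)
No

Applying rotation by 45 degrees: x' = x*cos(45 degrees) - y*sin(45 degrees) = sqrt(2)x/2 - sqrt(2)y/2, y' = x*sin(45 degrees) + y*cos(45 degrees) = sqrt(2)x/2 + sqrt(2)y/2

Substituting into x^2 - y^2:
(sqrt(2)x/2 - sqrt(2)y/2)^2 - (sqrt(2)x/2 + sqrt(2)y/2)^2
= -2xy

This differs from the original expression x^2 - y^2, so it is NOT invariant.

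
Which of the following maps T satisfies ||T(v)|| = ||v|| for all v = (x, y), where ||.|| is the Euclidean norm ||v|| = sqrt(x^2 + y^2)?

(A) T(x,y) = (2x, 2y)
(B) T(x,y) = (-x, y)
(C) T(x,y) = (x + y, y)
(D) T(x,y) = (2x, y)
B

A transformation preserves a norm if ||T(v)|| = ||v|| for every v; a single vector where the norm changes rules an option out.

(A) T(x,y) = (2x, 2y): v = (1, 0) has norm sqrt((1)^2 + (0)^2) = 1, but T(v) = (2, 0) has norm 2 -- not preserved.
(B) T(x,y) = (-x, y): preserves the norm -- it is an orthogonal map (a rotation/reflection), and (-x)^2 + (y)^2 simplifies to x^2 + y^2.
(C) T(x,y) = (x + y, y): v = (0, 1) has norm sqrt((0)^2 + (1)^2) = 1, but T(v) = (1, 1) has norm sqrt(2) -- not preserved.
(D) T(x,y) = (2x, y): v = (1, 0) has norm sqrt((1)^2 + (0)^2) = 1, but T(v) = (2, 0) has norm 2 -- not preserved.

Therefore the answer is (B).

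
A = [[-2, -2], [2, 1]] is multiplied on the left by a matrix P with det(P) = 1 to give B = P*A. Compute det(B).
2

By the multiplicative property of determinants, det(B) = det(P*A) = det(P) * det(A) = det(A),
so the determinant is invariant under multiplication by any determinant-1 matrix; we just need det(A).

det(A) = (-2)(1) - (-2)(2) = -2 - (-4) = 2

Therefore det(B) = 1 * 2 = 2.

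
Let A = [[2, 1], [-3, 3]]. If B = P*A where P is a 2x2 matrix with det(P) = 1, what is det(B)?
9

By the multiplicative property of determinants, det(B) = det(P*A) = det(P) * det(A) = det(A),
so the determinant is invariant under multiplication by any determinant-1 matrix; we just need det(A).

det(A) = (2)(3) - (1)(-3) = 6 - (-3) = 9

Therefore det(B) = 1 * 9 = 9.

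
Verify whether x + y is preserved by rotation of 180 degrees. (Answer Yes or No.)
No

Applying rotation by 180 degrees: x' = x*cos(180 degrees) - y*sin(180 degrees) = -x, y' = x*sin(180 degrees) + y*cos(180 degrees) = -y

Substituting into x + y:
(-x) + (-y)
= -x - y

This differs from the original expression x + y, so it is NOT invariant.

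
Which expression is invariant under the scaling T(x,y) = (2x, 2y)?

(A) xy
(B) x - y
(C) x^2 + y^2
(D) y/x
D

Under the uniform scaling T(x,y) = (2x, 2y):
Substitute the transformed coordinates into each option and compare with the original:
(A) xy  ->  (2x)(2y) = 4xy   [differs from xy: not invariant]
(B) x - y  ->  (2x) - (2y) = 2x - 2y   [differs from x - y: not invariant]
(C) x^2 + y^2  ->  (2x)^2 + (2y)^2 = 4x^2 + 4y^2   [differs from x^2 + y^2: not invariant]
(D) y/x  ->  (2y)/(2x) = y/x   [equals y/x: invariant]

Only option (D), y/x, is unchanged by the transformation.
The common factor 2 cancels in a ratio of coordinates, while sums, products and sums of squares pick up factors of 2 or 4.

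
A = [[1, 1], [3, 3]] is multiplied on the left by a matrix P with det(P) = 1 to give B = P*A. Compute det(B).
0

By the multiplicative property of determinants, det(B) = det(P*A) = det(P) * det(A) = det(A),
so the determinant is invariant under multiplication by any determinant-1 matrix; we just need det(A).

det(A) = (1)(3) - (1)(3) = 3 - 3 = 0

Therefore det(B) = 1 * 0 = 0.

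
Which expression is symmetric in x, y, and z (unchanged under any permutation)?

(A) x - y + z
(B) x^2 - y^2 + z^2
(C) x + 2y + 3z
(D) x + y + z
D

A symmetric expression is unchanged when the variables are permuted; here the transformation to test is the swap (x, y) -> (y, x).
A symmetric expression must survive every permutation; the single swap x <-> y already eliminates the distractors, and the keyed expression is also unchanged by x <-> z and y <-> z (each variable enters it in exactly the same way).
Substitute the transformed coordinates into each option and compare with the original:
(A) x - y + z  ->  (y) - (x) + z = -x + y + z   [differs from x - y + z: not invariant]
(B) x^2 - y^2 + z^2  ->  (y)^2 - (x)^2 + z^2 = -x^2 + y^2 + z^2   [differs from x^2 - y^2 + z^2: not invariant]
(C) x + 2y + 3z  ->  (y) + 2(x) + 3z = 2x + y + 3z   [differs from x + 2y + 3z: not invariant]
(D) x + y + z  ->  (y) + (x) + z = x + y + z   [equals x + y + z: invariant]

Only option (D), x + y + z, is unchanged by the transformation.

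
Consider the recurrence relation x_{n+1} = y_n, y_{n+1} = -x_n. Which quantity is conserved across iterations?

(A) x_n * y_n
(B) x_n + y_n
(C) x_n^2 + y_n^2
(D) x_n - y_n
C

For the recurrence x_{n+1} = y_n, y_{n+1} = -x_n:

x_{n+1}^2 + y_{n+1}^2 = y_n^2 + (-x_n)^2 = x_n^2 + y_n^2
The sum of squares is conserved (like energy in a harmonic oscillator).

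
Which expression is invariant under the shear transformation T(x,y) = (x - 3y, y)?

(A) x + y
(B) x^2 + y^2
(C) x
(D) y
D

Under the shear T(x,y) = (x - 3y, y):
Substitute the transformed coordinates into each option and compare with the original:
(A) x + y  ->  (x - 3y) + (y) = x - 2y   [differs from x + y: not invariant]
(B) x^2 + y^2  ->  (x - 3y)^2 + (y)^2 = x^2 - 6xy + 10y^2   [differs from x^2 + y^2: not invariant]
(C) x  ->  (x - 3y) = x - 3y   [differs from x: not invariant]
(D) y  ->  (y) = y   [equals y: invariant]

Only option (D), y, is unchanged by the transformation.
A horizontal shear moves points parallel to the x-axis, so the y-coordinate (and any function of y alone) is unchanged.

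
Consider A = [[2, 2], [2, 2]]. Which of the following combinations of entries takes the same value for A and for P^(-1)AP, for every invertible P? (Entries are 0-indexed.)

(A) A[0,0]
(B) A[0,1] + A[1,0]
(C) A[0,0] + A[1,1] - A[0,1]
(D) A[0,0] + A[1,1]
D

A[0,0] + A[1,1] is the trace of A. By the cyclic property of the trace, tr(P^(-1)AP) = tr(APP^(-1)) = tr(A), so it is the same for every matrix similar to A.

The other combinations are not similarity invariants. For example, take P = [[1, -1], [0, 1]] (det P = 1), so P^(-1) = [[1, 1], [0, 1]] and
B = P^(-1)AP = [[4, 0], [2, 0]].
Evaluating each option on A and on B:
(A) A[0,0]: 2 for A, 4 for B -> changes
(B) A[0,1] + A[1,0]: 4 for A, 2 for B -> changes
(C) A[0,0] + A[1,1] - A[0,1]: 2 for A, 4 for B -> changes
(D) A[0,0] + A[1,1]: 4 for A, 4 for B -> unchanged

Only (D) A[0,0] + A[1,1] = 4 survives (and it does so for every P, not just this one), so it is the invariant.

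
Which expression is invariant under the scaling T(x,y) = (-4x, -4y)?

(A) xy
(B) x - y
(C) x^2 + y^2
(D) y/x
D

Under the uniform scaling T(x,y) = (-4x, -4y):
Substitute the transformed coordinates into each option and compare with the original:
(A) xy  ->  (-4x)(-4y) = 16xy   [differs from xy: not invariant]
(B) x - y  ->  (-4x) - (-4y) = -4x + 4y   [differs from x - y: not invariant]
(C) x^2 + y^2  ->  (-4x)^2 + (-4y)^2 = 16x^2 + 16y^2   [differs from x^2 + y^2: not invariant]
(D) y/x  ->  (-4y)/(-4x) = y/x   [equals y/x: invariant]

Only option (D), y/x, is unchanged by the transformation.
The common factor -4 cancels in a ratio of coordinates, while sums, products and sums of squares pick up factors of -4 or 16.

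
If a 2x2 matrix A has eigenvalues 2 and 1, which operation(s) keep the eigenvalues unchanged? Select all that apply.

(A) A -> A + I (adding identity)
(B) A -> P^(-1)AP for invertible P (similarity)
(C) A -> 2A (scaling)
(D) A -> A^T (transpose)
B and D

Eigenvalues are preserved by:
1. Similarity transformations: A -> P^(-1)AP (same characteristic polynomial)
2. Transpose: A^T has the same eigenvalues as A

Eigenvalues are NOT preserved by:
- Adding identity: eigenvalues become 2+1, 1+1
- Scaling: eigenvalues become 4, 2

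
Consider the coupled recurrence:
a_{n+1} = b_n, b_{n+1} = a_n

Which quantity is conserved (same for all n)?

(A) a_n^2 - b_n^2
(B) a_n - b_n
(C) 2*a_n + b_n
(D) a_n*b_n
D

Replace a_n by a_{n+1} = b_n and b_n by b_{n+1} = a_n in each option and simplify:
(A) a_n^2 - b_n^2  ->  (b_n)^2 - (a_n)^2 = -a_n^2 + b_n^2   [not conserved]
(B) a_n - b_n  ->  (b_n) - (a_n) = -a_n + b_n   [not conserved]
(C) 2*a_n + b_n  ->  2*(b_n) + (a_n) = a_n + 2*b_n   [not conserved]
(D) a_n*b_n  ->  (b_n)*(a_n) = a_n*b_n   [conserved]

Only (D) a_n*b_n returns to itself after one step, so it is the conserved quantity.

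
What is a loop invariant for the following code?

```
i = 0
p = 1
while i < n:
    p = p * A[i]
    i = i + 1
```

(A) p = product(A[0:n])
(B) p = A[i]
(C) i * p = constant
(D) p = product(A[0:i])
D

A loop invariant must hold before the first iteration and be re-established by every execution of the body.

(D) p = product(A[0:i]): Initially i = 0 and p = 1 = product of the empty slice A[0:0]. If p = product(A[0:i]) holds at the top of an iteration, the body sets p to product(A[0:i]) * A[i] = product(A[0:i+1]) and then i to i+1, so the property is restored. At exit i = n, giving p = product(A[0:n]).

The other options fail:
(A) p = product(A[0:n]): false before the loop (p = 1, not the full product) -- it only becomes true at exit.
(B) p = A[i]: after the first iteration p = A[0] but i = 1; in general p is a product of several elements, not a single one.
(C) i * p = constant: initially i * p = 0, but after one iteration it is 1 * A[0], which is nonzero in general.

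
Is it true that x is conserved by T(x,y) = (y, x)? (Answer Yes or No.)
No

Substitute T(x,y) = (y, x) into the expression and compare with the original.

Original: x
After applying T: (y) = y

This differs from the original x (difference: -x + y), so the expression is NOT invariant.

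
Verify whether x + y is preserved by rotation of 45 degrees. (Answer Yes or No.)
No

Applying rotation by 45 degrees: x' = x*cos(45 degrees) - y*sin(45 degrees) = sqrt(2)x/2 - sqrt(2)y/2, y' = x*sin(45 degrees) + y*cos(45 degrees) = sqrt(2)x/2 + sqrt(2)y/2

Substituting into x + y:
(sqrt(2)x/2 - sqrt(2)y/2) + (sqrt(2)x/2 + sqrt(2)y/2)
= sqrt(2)x

This differs from the original expression x + y, so it is NOT invariant.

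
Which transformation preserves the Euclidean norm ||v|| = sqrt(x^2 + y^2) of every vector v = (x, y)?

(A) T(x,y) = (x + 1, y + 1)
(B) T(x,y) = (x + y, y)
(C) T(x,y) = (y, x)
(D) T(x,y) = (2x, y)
C

A transformation preserves a norm if ||T(v)|| = ||v|| for every v; a single vector where the norm changes rules an option out.

(A) T(x,y) = (x + 1, y + 1): v = (1, 0) has norm sqrt((1)^2 + (0)^2) = 1, but T(v) = (2, 1) has norm sqrt(5) -- not preserved.
(B) T(x,y) = (x + y, y): v = (0, 1) has norm sqrt((0)^2 + (1)^2) = 1, but T(v) = (1, 1) has norm sqrt(2) -- not preserved.
(C) T(x,y) = (y, x): preserves the norm -- it is an orthogonal map (a rotation/reflection), and (y)^2 + (x)^2 simplifies to x^2 + y^2.
(D) T(x,y) = (2x, y): v = (1, 0) has norm sqrt((1)^2 + (0)^2) = 1, but T(v) = (2, 0) has norm 2 -- not preserved.

Therefore the answer is (C).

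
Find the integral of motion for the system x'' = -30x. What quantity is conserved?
E = (x')^2 + 30x^2

Multiply the equation by x':
x' * x'' = -30x * x'
The left side is d/dt[(x')^2/2] and the right side is d/dt[-30x^2/2], so
d/dt[(x')^2/2 + 30x^2/2] = 0, i.e. (x')^2/2 + 30x^2/2 = constant.
Multiplying by 2, the integral of motion is E = (x')^2 + 30x^2.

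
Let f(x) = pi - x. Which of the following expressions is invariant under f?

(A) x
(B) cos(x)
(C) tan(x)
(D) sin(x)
D

For f(x) = pi - x:
sin(pi - x) = sin(x), so sine is invariant under this transformation.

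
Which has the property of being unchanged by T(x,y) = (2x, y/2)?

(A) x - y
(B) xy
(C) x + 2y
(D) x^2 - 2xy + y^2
B

An expression E(x,y) is invariant under T if E(T(x,y)) = E(x,y). Here T(x,y) = (2x, y/2).
Substitute the transformed coordinates into each option and compare with the original:
(A) x - y  ->  (2x) - (y/2) = 2x - y/2   [differs from x - y: not invariant]
(B) xy  ->  (2x)(y/2) = xy   [equals xy: invariant]
(C) x + 2y  ->  (2x) + 2(y/2) = 2x + y   [differs from x + 2y: not invariant]
(D) x^2 - 2xy + y^2  ->  (2x)^2 - 2(2x)(y/2) + (y/2)^2 = 4x^2 - 2xy + y^2/4   [differs from x^2 - 2xy + y^2: not invariant]

Only option (B), xy, is unchanged by the transformation.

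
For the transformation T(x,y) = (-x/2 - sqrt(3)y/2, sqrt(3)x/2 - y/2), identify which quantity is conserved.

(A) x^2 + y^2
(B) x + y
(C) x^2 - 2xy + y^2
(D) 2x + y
A

An expression E(x,y) is invariant under T if E(T(x,y)) = E(x,y). Here T(x,y) = (-x/2 - sqrt(3)y/2, sqrt(3)x/2 - y/2).
Substitute the transformed coordinates into each option and compare with the original:
(A) x^2 + y^2  ->  (-x/2 - sqrt(3)y/2)^2 + (sqrt(3)x/2 - y/2)^2 = x^2 + y^2   [equals x^2 + y^2: invariant]
(B) x + y  ->  (-x/2 - sqrt(3)y/2) + (sqrt(3)x/2 - y/2) = -x/2 + sqrt(3)x/2 - sqrt(3)y/2 - y/2   [differs from x + y: not invariant]
(C) x^2 - 2xy + y^2  ->  (-x/2 - sqrt(3)y/2)^2 - 2(-x/2 - sqrt(3)y/2)(sqrt(3)x/2 - y/2) + (sqrt(3)x/2 - y/2)^2 = sqrt(3)x^2/2 + x^2 + xy - sqrt(3)y^2/2 + y^2   [differs from x^2 - 2xy + y^2: not invariant]
(D) 2x + y  ->  2(-x/2 - sqrt(3)y/2) + (sqrt(3)x/2 - y/2) = -x + sqrt(3)x/2 - sqrt(3)y - y/2   [differs from 2x + y: not invariant]

Only option (A), x^2 + y^2, is unchanged by the transformation.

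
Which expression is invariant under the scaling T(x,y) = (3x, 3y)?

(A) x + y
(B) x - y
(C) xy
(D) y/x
D

Under the uniform scaling T(x,y) = (3x, 3y):
Substitute the transformed coordinates into each option and compare with the original:
(A) x + y  ->  (3x) + (3y) = 3x + 3y   [differs from x + y: not invariant]
(B) x - y  ->  (3x) - (3y) = 3x - 3y   [differs from x - y: not invariant]
(C) xy  ->  (3x)(3y) = 9xy   [differs from xy: not invariant]
(D) y/x  ->  (3y)/(3x) = y/x   [equals y/x: invariant]

Only option (D), y/x, is unchanged by the transformation.
The common factor 3 cancels in a ratio of coordinates, while sums, products and sums of squares pick up factors of 3 or 9.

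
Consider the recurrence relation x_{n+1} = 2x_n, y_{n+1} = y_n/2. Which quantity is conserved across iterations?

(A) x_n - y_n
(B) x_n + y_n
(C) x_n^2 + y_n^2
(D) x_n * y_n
D

For the recurrence x_{n+1} = 2x_n, y_{n+1} = y_n/2:

x_{n+1} * y_{n+1} = (2x_n) * (y_n/2) = x_n * y_n
The product is conserved.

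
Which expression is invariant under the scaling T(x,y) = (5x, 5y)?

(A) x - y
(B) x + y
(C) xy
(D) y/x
D

Under the uniform scaling T(x,y) = (5x, 5y):
Substitute the transformed coordinates into each option and compare with the original:
(A) x - y  ->  (5x) - (5y) = 5x - 5y   [differs from x - y: not invariant]
(B) x + y  ->  (5x) + (5y) = 5x + 5y   [differs from x + y: not invariant]
(C) xy  ->  (5x)(5y) = 25xy   [differs from xy: not invariant]
(D) y/x  ->  (5y)/(5x) = y/x   [equals y/x: invariant]

Only option (D), y/x, is unchanged by the transformation.
The common factor 5 cancels in a ratio of coordinates, while sums, products and sums of squares pick up factors of 5 or 25.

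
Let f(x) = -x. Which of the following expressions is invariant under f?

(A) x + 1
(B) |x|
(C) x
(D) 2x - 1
B

For f(x) = -x:
Applying f replaces x by -x. Since |-x| = |x|, the absolute value is unchanged by f, whereas x -> -x, 2x - 1 -> -2x - 1 and x + 1 -> -x + 1 all change.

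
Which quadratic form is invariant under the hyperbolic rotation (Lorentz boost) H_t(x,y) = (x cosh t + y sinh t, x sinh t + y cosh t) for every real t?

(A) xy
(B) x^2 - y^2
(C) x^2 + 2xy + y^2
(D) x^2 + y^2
B

Write x' = x cosh t + y sinh t, y' = x sinh t + y cosh t and substitute into each option:
(A) xy: (x cosh t + y sinh t)(x sinh t + y cosh t) = xy(cosh^2 t + sinh^2 t) + (x^2 + y^2) sinh t cosh t = xy cosh 2t + (x^2 + y^2)(sinh 2t)/2   [not invariant for t != 0]
(B) x^2 - y^2: (x cosh t + y sinh t)^2 - (x sinh t + y cosh t)^2 = x^2(cosh^2 t - sinh^2 t) + 2xy(cosh t sinh t - sinh t cosh t) + y^2(sinh^2 t - cosh^2 t) = x^2 - y^2   [invariant, using cosh^2 t - sinh^2 t = 1]
(C) x^2 + 2xy + y^2: (x' + y')^2 with x' + y' = (x + y)(cosh t + sinh t) = (x + y)e^t, so it becomes (x + y)^2 e^(2t)   [not invariant for t != 0]
(D) x^2 + y^2: (x cosh t + y sinh t)^2 + (x sinh t + y cosh t)^2 = (x^2 + y^2)(cosh^2 t + sinh^2 t) + 4xy sinh t cosh t = (x^2 + y^2) cosh 2t + 2xy sinh 2t   [not invariant for t != 0]

Only (B) x^2 - y^2 is unchanged; it is the Minkowski form preserved by Lorentz boosts, just as x^2 + y^2 is preserved by ordinary rotations.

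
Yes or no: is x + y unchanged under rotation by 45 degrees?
No

Applying rotation by 45 degrees: x' = x*cos(45 degrees) - y*sin(45 degrees) = sqrt(2)x/2 - sqrt(2)y/2, y' = x*sin(45 degrees) + y*cos(45 degrees) = sqrt(2)x/2 + sqrt(2)y/2

Substituting into x + y:
(sqrt(2)x/2 - sqrt(2)y/2) + (sqrt(2)x/2 + sqrt(2)y/2)
= sqrt(2)x

This differs from the original expression x + y, so it is NOT invariant.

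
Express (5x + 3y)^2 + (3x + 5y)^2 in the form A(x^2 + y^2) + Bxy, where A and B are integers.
34(x^2 + y^2) + 60xy

Expanding: (5x + 3y)^2 = 25x^2 + 30xy + 9y^2
(3x + 5y)^2 = 9x^2 + 30xy + 25y^2
Sum = (25+9)(x^2+y^2) + 60xy = 34(x^2 + y^2) + 60xy
This is symmetric in x and y.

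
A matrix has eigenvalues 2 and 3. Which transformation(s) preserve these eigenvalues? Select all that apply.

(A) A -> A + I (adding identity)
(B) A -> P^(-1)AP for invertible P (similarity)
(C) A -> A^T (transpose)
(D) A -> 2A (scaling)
B and C

Eigenvalues are preserved by:
1. Similarity transformations: A -> P^(-1)AP (same characteristic polynomial)
2. Transpose: A^T has the same eigenvalues as A

Eigenvalues are NOT preserved by:
- Adding identity: eigenvalues become 2+1, 3+1
- Scaling: eigenvalues become 4, 6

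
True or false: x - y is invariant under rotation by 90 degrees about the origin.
False

Applying rotation by 90 degrees: x' = x*cos(90 degrees) - y*sin(90 degrees) = -y, y' = x*sin(90 degrees) + y*cos(90 degrees) = x

Substituting into x - y:
(-y) - (x)
= -x - y

This differs from the original expression x - y, so it is NOT invariant.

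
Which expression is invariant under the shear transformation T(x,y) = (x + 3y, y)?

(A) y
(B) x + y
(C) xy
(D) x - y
A

Under the shear T(x,y) = (x + 3y, y):
Substitute the transformed coordinates into each option and compare with the original:
(A) y  ->  (y) = y   [equals y: invariant]
(B) x + y  ->  (x + 3y) + (y) = x + 4y   [differs from x + y: not invariant]
(C) xy  ->  (x + 3y)(y) = xy + 3y^2   [differs from xy: not invariant]
(D) x - y  ->  (x + 3y) - (y) = x + 2y   [differs from x - y: not invariant]

Only option (A), y, is unchanged by the transformation.
A horizontal shear moves points parallel to the x-axis, so the y-coordinate (and any function of y alone) is unchanged.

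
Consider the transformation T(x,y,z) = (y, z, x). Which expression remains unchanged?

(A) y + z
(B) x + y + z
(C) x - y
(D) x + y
B

Apply T(x,y,z) = (y, z, x) to each option, i.e. replace (x, y, z) by the transformed coordinates.
Substitute the transformed coordinates into each option and compare with the original:
(A) y + z  ->  (z) + (x) = x + z   [differs from y + z: not invariant]
(B) x + y + z  ->  (y) + (z) + (x) = x + y + z   [equals x + y + z: invariant]
(C) x - y  ->  (y) - (z) = y - z   [differs from x - y: not invariant]
(D) x + y  ->  (y) + (z) = y + z   [differs from x + y: not invariant]

Only option (B), x + y + z, is unchanged by the transformation.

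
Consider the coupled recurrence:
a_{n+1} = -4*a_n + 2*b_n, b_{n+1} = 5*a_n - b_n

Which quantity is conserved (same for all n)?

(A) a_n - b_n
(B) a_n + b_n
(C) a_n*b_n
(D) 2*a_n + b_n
B

Replace a_n by a_{n+1} = -4*a_n + 2*b_n and b_n by b_{n+1} = 5*a_n - b_n in each option and simplify:
(A) a_n - b_n  ->  (-4*a_n + 2*b_n) - (5*a_n - b_n) = -9*a_n + 3*b_n   [not conserved]
(B) a_n + b_n  ->  (-4*a_n + 2*b_n) + (5*a_n - b_n) = a_n + b_n   [conserved]
(C) a_n*b_n  ->  (-4*a_n + 2*b_n)*(5*a_n - b_n) = -20*a_n^2 + 14*a_n*b_n - 2*b_n^2   [not conserved]
(D) 2*a_n + b_n  ->  2*(-4*a_n + 2*b_n) + (5*a_n - b_n) = -3*a_n + 3*b_n   [not conserved]

Only (B) a_n + b_n returns to itself after one step, so it is the conserved quantity.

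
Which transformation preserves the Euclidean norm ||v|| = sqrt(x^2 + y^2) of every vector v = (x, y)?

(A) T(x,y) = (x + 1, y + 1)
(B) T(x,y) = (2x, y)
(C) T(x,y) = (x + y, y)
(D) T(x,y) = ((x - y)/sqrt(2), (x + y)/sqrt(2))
D

A transformation preserves a norm if ||T(v)|| = ||v|| for every v; a single vector where the norm changes rules an option out.

(A) T(x,y) = (x + 1, y + 1): v = (1, 0) has norm sqrt((1)^2 + (0)^2) = 1, but T(v) = (2, 1) has norm sqrt(5) -- not preserved.
(B) T(x,y) = (2x, y): v = (1, 0) has norm sqrt((1)^2 + (0)^2) = 1, but T(v) = (2, 0) has norm 2 -- not preserved.
(C) T(x,y) = (x + y, y): v = (0, 1) has norm sqrt((0)^2 + (1)^2) = 1, but T(v) = (1, 1) has norm sqrt(2) -- not preserved.
(D) T(x,y) = ((x - y)/sqrt(2), (x + y)/sqrt(2)): preserves the norm -- it is an orthogonal map (a rotation/reflection), and (sqrt(2)(x - y)/2)^2 + (sqrt(2)(x + y)/2)^2 simplifies to x^2 + y^2.

Therefore the answer is (D).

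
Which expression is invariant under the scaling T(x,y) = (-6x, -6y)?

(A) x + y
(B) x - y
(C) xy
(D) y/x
D

Under the uniform scaling T(x,y) = (-6x, -6y):
Substitute the transformed coordinates into each option and compare with the original:
(A) x + y  ->  (-6x) + (-6y) = -6x - 6y   [differs from x + y: not invariant]
(B) x - y  ->  (-6x) - (-6y) = -6x + 6y   [differs from x - y: not invariant]
(C) xy  ->  (-6x)(-6y) = 36xy   [differs from xy: not invariant]
(D) y/x  ->  (-6y)/(-6x) = y/x   [equals y/x: invariant]

Only option (D), y/x, is unchanged by the transformation.
The common factor -6 cancels in a ratio of coordinates, while sums, products and sums of squares pick up factors of -6 or 36.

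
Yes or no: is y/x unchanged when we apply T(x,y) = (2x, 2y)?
Yes

Substitute T(x,y) = (2x, 2y) into the expression and compare with the original.

Original: y/x
After applying T: (2y)/(2x) = y/x

This is identical to the original y/x, so the expression is invariant.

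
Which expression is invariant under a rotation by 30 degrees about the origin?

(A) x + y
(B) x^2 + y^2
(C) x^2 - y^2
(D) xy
B

A rotation by 30 degrees sends (x, y) to (sqrt(3)x/2 - y/2, x/2 + sqrt(3)y/2).
Substitute the transformed coordinates into each option and compare with the original:
(A) x + y  ->  (sqrt(3)x/2 - y/2) + (x/2 + sqrt(3)y/2) = x/2 + sqrt(3)x/2 - y/2 + sqrt(3)y/2   [differs from x + y: not invariant]
(B) x^2 + y^2  ->  (sqrt(3)x/2 - y/2)^2 + (x/2 + sqrt(3)y/2)^2 = x^2 + y^2   [equals x^2 + y^2: invariant]
(C) x^2 - y^2  ->  (sqrt(3)x/2 - y/2)^2 - (x/2 + sqrt(3)y/2)^2 = x^2/2 - sqrt(3)xy - y^2/2   [differs from x^2 - y^2: not invariant]
(D) xy  ->  (sqrt(3)x/2 - y/2)(x/2 + sqrt(3)y/2) = sqrt(3)x^2/4 + xy/2 - sqrt(3)y^2/4   [differs from xy: not invariant]

Only option (B), x^2 + y^2, is unchanged by the transformation.
Geometrically, x^2 + y^2 is the squared distance from the origin, which every rotation about the origin preserves.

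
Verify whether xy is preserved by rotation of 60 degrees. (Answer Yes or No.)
No

Applying rotation by 60 degrees: x' = x*cos(60 degrees) - y*sin(60 degrees) = x/2 - sqrt(3)y/2, y' = x*sin(60 degrees) + y*cos(60 degrees) = sqrt(3)x/2 + y/2

Substituting into xy:
(x/2 - sqrt(3)y/2)(sqrt(3)x/2 + y/2)
= sqrt(3)x^2/4 - xy/2 - sqrt(3)y^2/4

This differs from the original expression xy, so it is NOT invariant.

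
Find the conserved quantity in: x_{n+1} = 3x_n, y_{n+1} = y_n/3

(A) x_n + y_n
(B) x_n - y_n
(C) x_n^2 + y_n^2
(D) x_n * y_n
D

For the recurrence x_{n+1} = 3x_n, y_{n+1} = y_n/3:

x_{n+1} * y_{n+1} = (3x_n) * (y_n/3) = x_n * y_n
The product is conserved.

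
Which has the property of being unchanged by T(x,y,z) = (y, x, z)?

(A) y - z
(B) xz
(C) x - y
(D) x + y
D

Apply T(x,y,z) = (y, x, z) to each option, i.e. replace (x, y, z) by the transformed coordinates.
Substitute the transformed coordinates into each option and compare with the original:
(A) y - z  ->  (x) - (z) = x - z   [differs from y - z: not invariant]
(B) xz  ->  (y)(z) = yz   [differs from xz: not invariant]
(C) x - y  ->  (y) - (x) = -x + y   [differs from x - y: not invariant]
(D) x + y  ->  (y) + (x) = x + y   [equals x + y: invariant]

Only option (D), x + y, is unchanged by the transformation.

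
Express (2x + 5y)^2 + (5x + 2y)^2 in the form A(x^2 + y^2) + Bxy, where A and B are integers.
29(x^2 + y^2) + 40xy

Expanding: (2x + 5y)^2 = 4x^2 + 20xy + 25y^2
(5x + 2y)^2 = 25x^2 + 20xy + 4y^2
Sum = (4+25)(x^2+y^2) + 40xy = 29(x^2 + y^2) + 40xy
This is symmetric in x and y.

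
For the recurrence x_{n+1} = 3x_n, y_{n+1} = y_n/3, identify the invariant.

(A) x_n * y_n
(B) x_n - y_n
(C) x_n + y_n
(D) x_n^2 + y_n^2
A

For the recurrence x_{n+1} = 3x_n, y_{n+1} = y_n/3:

x_{n+1} * y_{n+1} = (3x_n) * (y_n/3) = x_n * y_n
The product is conserved.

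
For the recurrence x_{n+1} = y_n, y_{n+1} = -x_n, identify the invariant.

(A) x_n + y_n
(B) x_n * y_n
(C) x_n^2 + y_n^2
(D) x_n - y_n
C

For the recurrence x_{n+1} = y_n, y_{n+1} = -x_n:

x_{n+1}^2 + y_{n+1}^2 = y_n^2 + (-x_n)^2 = x_n^2 + y_n^2
The sum of squares is conserved (like energy in a harmonic oscillator).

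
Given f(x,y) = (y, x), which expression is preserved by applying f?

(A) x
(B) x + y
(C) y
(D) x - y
B

For f(x,y) = (y, x):
After applying f: x' = y, y' = x. So x' + y' = y + x = x + y.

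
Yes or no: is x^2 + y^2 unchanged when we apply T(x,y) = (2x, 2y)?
No

Substitute T(x,y) = (2x, 2y) into the expression and compare with the original.

Original: x^2 + y^2
After applying T: (2x)^2 + (2y)^2 = 4x^2 + 4y^2

This differs from the original x^2 + y^2 (difference: 3x^2 + 3y^2), so the expression is NOT invariant.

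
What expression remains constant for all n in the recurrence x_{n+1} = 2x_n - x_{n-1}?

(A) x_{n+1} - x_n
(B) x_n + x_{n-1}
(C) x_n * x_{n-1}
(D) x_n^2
A

For the recurrence x_{n+1} = 2x_n - x_{n-1}:

If x_{n+1} = 2x_n - x_{n-1}, then:
x_{n+1} - x_n = x_n - x_{n-1}
The first difference is constant throughout the sequence.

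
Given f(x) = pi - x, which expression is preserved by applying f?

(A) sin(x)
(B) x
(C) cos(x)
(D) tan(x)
A

For f(x) = pi - x:
sin(pi - x) = sin(x), so sine is invariant under this transformation.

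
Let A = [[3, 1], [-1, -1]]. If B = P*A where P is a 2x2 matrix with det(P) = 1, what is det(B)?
-2

By the multiplicative property of determinants, det(B) = det(P*A) = det(P) * det(A) = det(A),
so the determinant is invariant under multiplication by any determinant-1 matrix; we just need det(A).

det(A) = (3)(-1) - (1)(-1) = -3 - (-1) = -2

Therefore det(B) = 1 * (-2) = -2.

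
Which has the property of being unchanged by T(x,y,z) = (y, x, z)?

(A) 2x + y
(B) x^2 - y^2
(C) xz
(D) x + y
D

Apply T(x,y,z) = (y, x, z) to each option, i.e. replace (x, y, z) by the transformed coordinates.
Substitute the transformed coordinates into each option and compare with the original:
(A) 2x + y  ->  2(y) + (x) = x + 2y   [differs from 2x + y: not invariant]
(B) x^2 - y^2  ->  (y)^2 - (x)^2 = -x^2 + y^2   [differs from x^2 - y^2: not invariant]
(C) xz  ->  (y)(z) = yz   [differs from xz: not invariant]
(D) x + y  ->  (y) + (x) = x + y   [equals x + y: invariant]

Only option (D), x + y, is unchanged by the transformation.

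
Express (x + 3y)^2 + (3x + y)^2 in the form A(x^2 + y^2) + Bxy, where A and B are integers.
10(x^2 + y^2) + 12xy

Expanding: (x + 3y)^2 = x^2 + 6xy + 9y^2
(3x + y)^2 = 9x^2 + 6xy + y^2
Sum = (1+9)(x^2+y^2) + 12xy = 10(x^2 + y^2) + 12xy
This is symmetric in x and y.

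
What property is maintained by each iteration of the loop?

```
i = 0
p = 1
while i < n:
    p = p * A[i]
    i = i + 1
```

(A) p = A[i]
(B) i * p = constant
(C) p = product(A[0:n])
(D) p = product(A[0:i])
D

A loop invariant must hold before the first iteration and be re-established by every execution of the body.

(D) p = product(A[0:i]): Initially i = 0 and p = 1 = product of the empty slice A[0:0]. If p = product(A[0:i]) holds at the top of an iteration, the body sets p to product(A[0:i]) * A[i] = product(A[0:i+1]) and then i to i+1, so the property is restored. At exit i = n, giving p = product(A[0:n]).

The other options fail:
(A) p = A[i]: after the first iteration p = A[0] but i = 1; in general p is a product of several elements, not a single one.
(B) i * p = constant: initially i * p = 0, but after one iteration it is 1 * A[0], which is nonzero in general.
(C) p = product(A[0:n]): false before the loop (p = 1, not the full product) -- it only becomes true at exit.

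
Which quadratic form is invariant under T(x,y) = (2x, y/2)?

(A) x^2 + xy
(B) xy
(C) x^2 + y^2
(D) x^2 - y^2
B

T multiplies x by 2 and divides y by 2.
Substitute the transformed coordinates into each option and compare with the original:
(A) x^2 + xy  ->  (2x)^2 + (2x)(y/2) = 4x^2 + xy   [differs from x^2 + xy: not invariant]
(B) xy  ->  (2x)(y/2) = xy   [equals xy: invariant]
(C) x^2 + y^2  ->  (2x)^2 + (y/2)^2 = 4x^2 + y^2/4   [differs from x^2 + y^2: not invariant]
(D) x^2 - y^2  ->  (2x)^2 - (y/2)^2 = 4x^2 - y^2/4   [differs from x^2 - y^2: not invariant]

Only option (B), xy, is unchanged by the transformation.
The factors 2 and 1/2 cancel only in the pure product xy.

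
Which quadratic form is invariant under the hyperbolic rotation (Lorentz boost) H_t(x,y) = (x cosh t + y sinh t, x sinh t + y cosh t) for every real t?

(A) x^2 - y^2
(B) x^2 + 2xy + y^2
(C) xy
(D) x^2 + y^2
A

Write x' = x cosh t + y sinh t, y' = x sinh t + y cosh t and substitute into each option:
(A) x^2 - y^2: (x cosh t + y sinh t)^2 - (x sinh t + y cosh t)^2 = x^2(cosh^2 t - sinh^2 t) + 2xy(cosh t sinh t - sinh t cosh t) + y^2(sinh^2 t - cosh^2 t) = x^2 - y^2   [invariant, using cosh^2 t - sinh^2 t = 1]
(B) x^2 + 2xy + y^2: (x' + y')^2 with x' + y' = (x + y)(cosh t + sinh t) = (x + y)e^t, so it becomes (x + y)^2 e^(2t)   [not invariant for t != 0]
(C) xy: (x cosh t + y sinh t)(x sinh t + y cosh t) = xy(cosh^2 t + sinh^2 t) + (x^2 + y^2) sinh t cosh t = xy cosh 2t + (x^2 + y^2)(sinh 2t)/2   [not invariant for t != 0]
(D) x^2 + y^2: (x cosh t + y sinh t)^2 + (x sinh t + y cosh t)^2 = (x^2 + y^2)(cosh^2 t + sinh^2 t) + 4xy sinh t cosh t = (x^2 + y^2) cosh 2t + 2xy sinh 2t   [not invariant for t != 0]

Only (A) x^2 - y^2 is unchanged; it is the Minkowski form preserved by Lorentz boosts, just as x^2 + y^2 is preserved by ordinary rotations.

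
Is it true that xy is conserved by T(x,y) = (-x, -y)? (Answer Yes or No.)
Yes

Substitute T(x,y) = (-x, -y) into the expression and compare with the original.

Original: xy
After applying T: (-x)(-y) = xy

This is identical to the original xy, so the expression is invariant.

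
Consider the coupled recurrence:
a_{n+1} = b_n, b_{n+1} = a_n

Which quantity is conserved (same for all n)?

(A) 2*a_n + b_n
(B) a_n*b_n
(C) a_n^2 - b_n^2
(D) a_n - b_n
B

Replace a_n by a_{n+1} = b_n and b_n by b_{n+1} = a_n in each option and simplify:
(A) 2*a_n + b_n  ->  2*(b_n) + (a_n) = a_n + 2*b_n   [not conserved]
(B) a_n*b_n  ->  (b_n)*(a_n) = a_n*b_n   [conserved]
(C) a_n^2 - b_n^2  ->  (b_n)^2 - (a_n)^2 = -a_n^2 + b_n^2   [not conserved]
(D) a_n - b_n  ->  (b_n) - (a_n) = -a_n + b_n   [not conserved]

Only (B) a_n*b_n returns to itself after one step, so it is the conserved quantity.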